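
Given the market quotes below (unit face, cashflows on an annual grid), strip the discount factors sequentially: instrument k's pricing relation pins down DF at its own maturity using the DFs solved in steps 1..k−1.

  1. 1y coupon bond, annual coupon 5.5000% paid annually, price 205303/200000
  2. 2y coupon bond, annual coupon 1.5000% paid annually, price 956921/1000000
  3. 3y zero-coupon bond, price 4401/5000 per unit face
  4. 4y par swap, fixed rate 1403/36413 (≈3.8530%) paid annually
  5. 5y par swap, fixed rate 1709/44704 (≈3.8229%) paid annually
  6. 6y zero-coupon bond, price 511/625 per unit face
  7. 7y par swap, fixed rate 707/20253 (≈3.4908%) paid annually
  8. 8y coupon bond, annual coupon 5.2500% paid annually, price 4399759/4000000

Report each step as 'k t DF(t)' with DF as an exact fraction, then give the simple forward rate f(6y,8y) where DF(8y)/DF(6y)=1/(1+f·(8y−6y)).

1 1 973/1000
2 2 2321/2500
3 3 4401/5000
4 4 8597/10000
5 5 8291/10000
6 6 511/625
7 7 7879/10000
8 8 371/500
f(6y,8y) = ((511/625)/(371/500) − 1)/(2) = 27/530 ≈ 5.0943%

step 1 [1y] bond c/1=11/200: DF=(205303/200000 − 11/200·(0))/(1+11/200) = 973/1000 ≈ 0.973000
step 2 [2y] bond c/1=3/200: DF=(956921/1000000 − 3/200·(0.973000))/(1+3/200) = 2321/2500 ≈ 0.928400
step 3 [3y] zero: DF = P = 4401/5000 ≈ 0.880200
step 4 [4y] swap r/1=1403/36413: DF=(1 − 1403/36413·(0.973000+0.928400+0.880200))/(1+1403/36413) = 8597/10000 ≈ 0.859700
step 5 [5y] swap r/1=1709/44704: DF=(1 − 1709/44704·(0.973000+0.928400+0.880200+0.859700))/(1+1709/44704) = 8291/10000 ≈ 0.829100
step 6 [6y] zero: DF = P = 511/625 ≈ 0.817600
step 7 [7y] swap r/1=707/20253: DF=(1 − 707/20253·(0.973000+0.928400+0.880200+0.859700+0.829100+0.817600))/(1+707/20253) = 7879/10000 ≈ 0.787900
step 8 [8y] bond c/1=21/400: DF=(4399759/4000000 − 21/400·(0.973000+0.928400+0.880200+0.859700+0.829100+0.817600+0.787900))/(1+21/400) = 371/500 ≈ 0.742000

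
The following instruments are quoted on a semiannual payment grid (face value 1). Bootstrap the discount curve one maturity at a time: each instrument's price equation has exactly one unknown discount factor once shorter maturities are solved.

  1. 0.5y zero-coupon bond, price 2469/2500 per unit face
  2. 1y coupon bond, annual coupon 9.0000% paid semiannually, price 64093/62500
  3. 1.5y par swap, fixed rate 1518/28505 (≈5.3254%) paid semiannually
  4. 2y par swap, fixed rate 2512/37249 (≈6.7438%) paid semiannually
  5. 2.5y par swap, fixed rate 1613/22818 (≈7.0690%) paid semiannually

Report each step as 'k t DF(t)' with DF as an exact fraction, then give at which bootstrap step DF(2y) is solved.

1 1/2 2469/2500
2 1 2347/2500
3 3/2 9241/10000
4 2 1093/1250
5 5/2 8387/10000
DF(2y) is solved at step 4

step 1 [0.5y] zero: DF = P = 2469/2500 ≈ 0.987600
step 2 [1y] bond c/2=9/200: DF=(64093/62500 − 9/200·(0.987600))/(1+9/200) = 2347/2500 ≈ 0.938800
step 3 [1.5y] swap r/2=759/28505: DF=(1 − 759/28505·(0.987600+0.938800))/(1+759/28505) = 9241/10000 ≈ 0.924100
step 4 [2y] swap r/2=1256/37249: DF=(1 − 1256/37249·(0.987600+0.938800+0.924100))/(1+1256/37249) = 1093/1250 ≈ 0.874400
step 5 [2.5y] swap r/2=1613/45636: DF=(1 − 1613/45636·(0.987600+0.938800+0.924100+0.874400))/(1+1613/45636) = 8387/10000 ≈ 0.838700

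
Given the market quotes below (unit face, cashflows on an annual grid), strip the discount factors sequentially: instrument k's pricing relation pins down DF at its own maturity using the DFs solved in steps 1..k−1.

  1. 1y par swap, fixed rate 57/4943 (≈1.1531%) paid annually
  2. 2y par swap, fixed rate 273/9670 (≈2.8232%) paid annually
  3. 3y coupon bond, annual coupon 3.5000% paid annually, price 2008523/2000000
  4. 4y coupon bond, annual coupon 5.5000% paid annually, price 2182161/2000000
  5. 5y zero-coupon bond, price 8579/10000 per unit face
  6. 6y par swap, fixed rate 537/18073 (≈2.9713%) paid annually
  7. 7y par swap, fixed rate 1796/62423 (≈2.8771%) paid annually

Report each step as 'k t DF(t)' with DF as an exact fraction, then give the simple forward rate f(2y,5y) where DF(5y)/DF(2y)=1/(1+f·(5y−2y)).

1 1 4943/5000
2 2 4727/5000
3 3 9049/10000
4 4 4431/5000
5 5 8579/10000
6 6 8389/10000
7 7 2051/2500
f(2y,5y) = ((4727/5000)/(8579/10000) − 1)/(3) = 875/25737 ≈ 3.3998%

step 1 [1y] swap r/1=57/4943: DF=(1 − 57/4943·(0))/(1+57/4943) = 4943/5000 ≈ 0.988600
step 2 [2y] swap r/1=273/9670: DF=(1 − 273/9670·(0.988600))/(1+273/9670) = 4727/5000 ≈ 0.945400
step 3 [3y] bond c/1=7/200: DF=(2008523/2000000 − 7/200·(0.988600+0.945400))/(1+7/200) = 9049/10000 ≈ 0.904900
step 4 [4y] bond c/1=11/200: DF=(2182161/2000000 − 11/200·(0.988600+0.945400+0.904900))/(1+11/200) = 4431/5000 ≈ 0.886200
step 5 [5y] zero: DF = P = 8579/10000 ≈ 0.857900
step 6 [6y] swap r/1=537/18073: DF=(1 − 537/18073·(0.988600+0.945400+0.904900+0.886200+0.857900))/(1+537/18073) = 8389/10000 ≈ 0.838900
step 7 [7y] swap r/1=1796/62423: DF=(1 − 1796/62423·(0.988600+0.945400+0.904900+0.886200+0.857900+0.838900))/(1+1796/62423) = 2051/2500 ≈ 0.820400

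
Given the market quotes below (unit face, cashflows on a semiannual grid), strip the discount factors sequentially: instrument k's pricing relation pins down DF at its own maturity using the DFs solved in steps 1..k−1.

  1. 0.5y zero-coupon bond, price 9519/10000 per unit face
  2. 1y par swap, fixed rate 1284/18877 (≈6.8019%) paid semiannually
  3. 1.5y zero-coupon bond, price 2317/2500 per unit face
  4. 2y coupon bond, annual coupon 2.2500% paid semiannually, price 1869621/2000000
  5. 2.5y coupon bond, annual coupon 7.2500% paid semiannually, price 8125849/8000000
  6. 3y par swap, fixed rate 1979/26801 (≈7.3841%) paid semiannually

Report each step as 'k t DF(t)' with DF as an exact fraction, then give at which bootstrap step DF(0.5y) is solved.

step 1 [0.5y] zero: DF = P = 9519/10000 ≈ 0.951900
step 2 [1y] swap r/2=642/18877: DF=(1 − 642/18877·(0.951900))/(1+642/18877) = 4679/5000 ≈ 0.935800
step 3 [1.5y] zero: DF = P = 2317/2500 ≈ 0.926800
step 4 [2y] bond c/2=9/800: DF=(1869621/2000000 − 9/800·(0.951900+0.935800+0.926800))/(1+9/800) = 8931/10000 ≈ 0.893100
step 5 [2.5y] bond c/2=29/800: DF=(8125849/8000000 − 29/800·(0.951900+0.935800+0.926800+0.893100))/(1+29/800) = 1701/2000 ≈ 0.850500
step 6 [3y] swap r/2=1979/53602: DF=(1 − 1979/53602·(0.951900+0.935800+0.926800+0.893100+0.850500))/(1+1979/53602) = 8021/10000 ≈ 0.802100

1 1/2 9519/10000
2 1 4679/5000
3 3/2 2317/2500
4 2 8931/10000
5 5/2 1701/2000
6 3 8021/10000
DF(0.5y) is solved at step 1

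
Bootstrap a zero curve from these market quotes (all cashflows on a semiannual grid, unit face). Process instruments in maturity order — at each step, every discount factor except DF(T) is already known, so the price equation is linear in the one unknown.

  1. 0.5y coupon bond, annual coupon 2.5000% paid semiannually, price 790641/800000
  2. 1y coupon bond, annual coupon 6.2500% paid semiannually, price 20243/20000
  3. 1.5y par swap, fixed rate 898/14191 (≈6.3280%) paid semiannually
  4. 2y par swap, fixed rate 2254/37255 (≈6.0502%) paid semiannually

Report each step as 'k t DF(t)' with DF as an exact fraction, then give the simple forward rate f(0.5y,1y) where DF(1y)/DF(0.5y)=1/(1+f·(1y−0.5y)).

step 1 [0.5y] bond c/2=1/80: DF=(790641/800000 − 1/80·(0))/(1+1/80) = 9761/10000 ≈ 0.976100
step 2 [1y] bond c/2=1/32: DF=(20243/20000 − 1/32·(0.976100))/(1+1/32) = 9519/10000 ≈ 0.951900
step 3 [1.5y] swap r/2=449/14191: DF=(1 − 449/14191·(0.976100+0.951900))/(1+449/14191) = 4551/5000 ≈ 0.910200
step 4 [2y] swap r/2=1127/37255: DF=(1 − 1127/37255·(0.976100+0.951900+0.910200))/(1+1127/37255) = 8873/10000 ≈ 0.887300

1 1/2 9761/10000
2 1 9519/10000
3 3/2 4551/5000
4 2 8873/10000
f(0.5y,1y) = ((9761/10000)/(9519/10000) − 1)/(1/2) = 484/9519 ≈ 5.0846%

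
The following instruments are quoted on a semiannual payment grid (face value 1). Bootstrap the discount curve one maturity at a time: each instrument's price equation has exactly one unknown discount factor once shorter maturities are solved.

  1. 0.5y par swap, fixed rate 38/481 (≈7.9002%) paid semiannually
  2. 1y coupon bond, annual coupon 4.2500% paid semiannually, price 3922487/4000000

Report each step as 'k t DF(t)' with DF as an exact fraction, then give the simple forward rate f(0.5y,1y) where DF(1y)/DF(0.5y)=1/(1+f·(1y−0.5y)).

1 1/2 481/500
2 1 4701/5000
f(0.5y,1y) = ((481/500)/(4701/5000) − 1)/(1/2) = 218/4701 ≈ 4.6373%

step 1 [0.5y] swap r/2=19/481: DF=(1 − 19/481·(0))/(1+19/481) = 481/500 ≈ 0.962000
step 2 [1y] bond c/2=17/800: DF=(3922487/4000000 − 17/800·(0.962000))/(1+17/800) = 4701/5000 ≈ 0.940200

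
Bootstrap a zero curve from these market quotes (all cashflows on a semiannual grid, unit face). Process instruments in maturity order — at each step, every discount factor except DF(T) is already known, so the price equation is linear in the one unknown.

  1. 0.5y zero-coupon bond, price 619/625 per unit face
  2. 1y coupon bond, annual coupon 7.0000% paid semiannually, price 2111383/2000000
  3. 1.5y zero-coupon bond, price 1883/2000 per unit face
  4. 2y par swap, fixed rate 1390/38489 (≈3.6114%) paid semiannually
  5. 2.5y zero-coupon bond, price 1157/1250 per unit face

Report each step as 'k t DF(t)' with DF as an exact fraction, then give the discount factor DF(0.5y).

step 1 [0.5y] zero: DF = P = 619/625 ≈ 0.990400
step 2 [1y] bond c/2=7/200: DF=(2111383/2000000 − 7/200·(0.990400))/(1+7/200) = 1973/2000 ≈ 0.986500
step 3 [1.5y] zero: DF = P = 1883/2000 ≈ 0.941500
step 4 [2y] swap r/2=695/38489: DF=(1 − 695/38489·(0.990400+0.986500+0.941500))/(1+695/38489) = 1861/2000 ≈ 0.930500
step 5 [2.5y] zero: DF = P = 1157/1250 ≈ 0.925600

1 1/2 619/625
2 1 1973/2000
3 3/2 1883/2000
4 2 1861/2000
5 5/2 1157/1250
DF(0.5y) = 619/625 ≈ 0.990400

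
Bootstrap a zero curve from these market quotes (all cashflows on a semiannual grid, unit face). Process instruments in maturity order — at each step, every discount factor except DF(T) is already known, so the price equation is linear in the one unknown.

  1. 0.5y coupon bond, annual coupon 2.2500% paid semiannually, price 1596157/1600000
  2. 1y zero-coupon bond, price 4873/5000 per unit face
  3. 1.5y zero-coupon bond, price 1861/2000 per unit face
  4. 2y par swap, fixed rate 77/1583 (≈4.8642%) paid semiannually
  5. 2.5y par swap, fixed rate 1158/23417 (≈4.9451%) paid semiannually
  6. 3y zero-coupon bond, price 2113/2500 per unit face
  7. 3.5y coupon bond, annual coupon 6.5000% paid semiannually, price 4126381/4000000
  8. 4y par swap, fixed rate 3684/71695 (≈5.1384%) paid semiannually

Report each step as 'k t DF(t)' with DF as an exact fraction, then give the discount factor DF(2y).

1 1/2 1973/2000
2 1 4873/5000
3 3/2 1861/2000
4 2 2269/2500
5 5/2 4421/5000
6 3 2113/2500
7 7/2 8251/10000
8 4 4079/5000
DF(2y) = 2269/2500 ≈ 0.907600

step 1 [0.5y] bond c/2=9/800: DF=(1596157/1600000 − 9/800·(0))/(1+9/800) = 1973/2000 ≈ 0.986500
step 2 [1y] zero: DF = P = 4873/5000 ≈ 0.974600
step 3 [1.5y] zero: DF = P = 1861/2000 ≈ 0.930500
step 4 [2y] swap r/2=77/3166: DF=(1 − 77/3166·(0.986500+0.974600+0.930500))/(1+77/3166) = 2269/2500 ≈ 0.907600
step 5 [2.5y] swap r/2=579/23417: DF=(1 − 579/23417·(0.986500+0.974600+0.930500+0.907600))/(1+579/23417) = 4421/5000 ≈ 0.884200
step 6 [3y] zero: DF = P = 2113/2500 ≈ 0.845200
step 7 [3.5y] bond c/2=13/400: DF=(4126381/4000000 − 13/400·(0.986500+0.974600+0.930500+0.907600+0.884200+0.845200))/(1+13/400) = 8251/10000 ≈ 0.825100
step 8 [4y] swap r/2=1842/71695: DF=(1 − 1842/71695·(0.986500+0.974600+0.930500+0.907600+0.884200+0.845200+0.825100))/(1+1842/71695) = 4079/5000 ≈ 0.815800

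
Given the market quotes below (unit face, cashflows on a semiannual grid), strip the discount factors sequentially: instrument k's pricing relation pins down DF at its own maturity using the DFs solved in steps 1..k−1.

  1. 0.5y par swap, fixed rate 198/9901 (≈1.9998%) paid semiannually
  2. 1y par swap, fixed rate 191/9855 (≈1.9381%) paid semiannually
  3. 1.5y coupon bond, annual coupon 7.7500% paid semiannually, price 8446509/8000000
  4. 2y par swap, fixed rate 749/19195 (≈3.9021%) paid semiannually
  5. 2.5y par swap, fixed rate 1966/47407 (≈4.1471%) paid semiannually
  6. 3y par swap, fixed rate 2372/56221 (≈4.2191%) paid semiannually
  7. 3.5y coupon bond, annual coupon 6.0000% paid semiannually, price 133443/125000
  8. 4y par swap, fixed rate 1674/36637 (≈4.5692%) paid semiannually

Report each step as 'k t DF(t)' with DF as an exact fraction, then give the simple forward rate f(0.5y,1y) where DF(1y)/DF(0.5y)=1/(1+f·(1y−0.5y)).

step 1 [0.5y] swap r/2=99/9901: DF=(1 − 99/9901·(0))/(1+99/9901) = 9901/10000 ≈ 0.990100
step 2 [1y] swap r/2=191/19710: DF=(1 − 191/19710·(0.990100))/(1+191/19710) = 9809/10000 ≈ 0.980900
step 3 [1.5y] bond c/2=31/800: DF=(8446509/8000000 − 31/800·(0.990100+0.980900))/(1+31/800) = 9429/10000 ≈ 0.942900
step 4 [2y] swap r/2=749/38390: DF=(1 − 749/38390·(0.990100+0.980900+0.942900))/(1+749/38390) = 9251/10000 ≈ 0.925100
step 5 [2.5y] swap r/2=983/47407: DF=(1 − 983/47407·(0.990100+0.980900+0.942900+0.925100))/(1+983/47407) = 9017/10000 ≈ 0.901700
step 6 [3y] swap r/2=1186/56221: DF=(1 − 1186/56221·(0.990100+0.980900+0.942900+0.925100+0.901700))/(1+1186/56221) = 4407/5000 ≈ 0.881400
step 7 [3.5y] bond c/2=3/100: DF=(133443/125000 − 3/100·(0.990100+0.980900+0.942900+0.925100+0.901700+0.881400))/(1+3/100) = 8727/10000 ≈ 0.872700
step 8 [4y] swap r/2=837/36637: DF=(1 − 837/36637·(0.990100+0.980900+0.942900+0.925100+0.901700+0.881400+0.872700))/(1+837/36637) = 4163/5000 ≈ 0.832600

1 1/2 9901/10000
2 1 9809/10000
3 3/2 9429/10000
4 2 9251/10000
5 5/2 9017/10000
6 3 4407/5000
7 7/2 8727/10000
8 4 4163/5000
f(0.5y,1y) = ((9901/10000)/(9809/10000) − 1)/(1/2) = 184/9809 ≈ 1.8758%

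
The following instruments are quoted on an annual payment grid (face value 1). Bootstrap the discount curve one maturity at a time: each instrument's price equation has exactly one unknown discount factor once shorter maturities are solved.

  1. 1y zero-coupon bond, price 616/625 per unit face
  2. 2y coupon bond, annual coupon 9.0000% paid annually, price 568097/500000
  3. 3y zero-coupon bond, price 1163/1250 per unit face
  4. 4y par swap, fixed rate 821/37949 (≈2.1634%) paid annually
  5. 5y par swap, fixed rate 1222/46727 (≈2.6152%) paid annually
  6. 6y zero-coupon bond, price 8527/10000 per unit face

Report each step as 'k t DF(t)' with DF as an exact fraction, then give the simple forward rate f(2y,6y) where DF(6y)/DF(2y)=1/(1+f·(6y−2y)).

step 1 [1y] zero: DF = P = 616/625 ≈ 0.985600
step 2 [2y] bond c/1=9/100: DF=(568097/500000 − 9/100·(0.985600))/(1+9/100) = 961/1000 ≈ 0.961000
step 3 [3y] zero: DF = P = 1163/1250 ≈ 0.930400
step 4 [4y] swap r/1=821/37949: DF=(1 − 821/37949·(0.985600+0.961000+0.930400))/(1+821/37949) = 9179/10000 ≈ 0.917900
step 5 [5y] swap r/1=1222/46727: DF=(1 − 1222/46727·(0.985600+0.961000+0.930400+0.917900))/(1+1222/46727) = 4389/5000 ≈ 0.877800
step 6 [6y] zero: DF = P = 8527/10000 ≈ 0.852700

1 1 616/625
2 2 961/1000
3 3 1163/1250
4 4 9179/10000
5 5 4389/5000
6 6 8527/10000
f(2y,6y) = ((961/1000)/(8527/10000) − 1)/(4) = 1083/34108 ≈ 3.1752%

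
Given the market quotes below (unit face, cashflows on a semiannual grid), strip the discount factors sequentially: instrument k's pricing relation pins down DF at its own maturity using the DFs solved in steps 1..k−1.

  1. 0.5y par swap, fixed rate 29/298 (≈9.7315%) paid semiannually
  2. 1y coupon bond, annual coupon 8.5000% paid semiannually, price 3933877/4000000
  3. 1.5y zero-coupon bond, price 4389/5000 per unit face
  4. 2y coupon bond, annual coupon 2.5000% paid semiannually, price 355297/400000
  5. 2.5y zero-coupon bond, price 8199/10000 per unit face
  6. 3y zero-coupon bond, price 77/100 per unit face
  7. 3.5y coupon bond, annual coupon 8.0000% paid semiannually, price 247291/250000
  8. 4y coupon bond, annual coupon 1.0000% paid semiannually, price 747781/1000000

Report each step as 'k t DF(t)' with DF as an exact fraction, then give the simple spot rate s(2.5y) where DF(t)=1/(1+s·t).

1 1/2 596/625
2 1 1809/2000
3 3/2 4389/5000
4 2 1687/2000
5 5/2 8199/10000
6 3 77/100
7 7/2 7523/10000
8 4 3573/5000
s(2.5y) = (1/(8199/10000) − 1)/(5/2) = 3602/40995 ≈ 8.7864%

step 1 [0.5y] swap r/2=29/596: DF=(1 − 29/596·(0))/(1+29/596) = 596/625 ≈ 0.953600
step 2 [1y] bond c/2=17/400: DF=(3933877/4000000 − 17/400·(0.953600))/(1+17/400) = 1809/2000 ≈ 0.904500
step 3 [1.5y] zero: DF = P = 4389/5000 ≈ 0.877800
step 4 [2y] bond c/2=1/80: DF=(355297/400000 − 1/80·(0.953600+0.904500+0.877800))/(1+1/80) = 1687/2000 ≈ 0.843500
step 5 [2.5y] zero: DF = P = 8199/10000 ≈ 0.819900
step 6 [3y] zero: DF = P = 77/100 ≈ 0.770000
step 7 [3.5y] bond c/2=1/25: DF=(247291/250000 − 1/25·(0.953600+0.904500+0.877800+0.843500+0.819900+0.770000))/(1+1/25) = 7523/10000 ≈ 0.752300
step 8 [4y] bond c/2=1/200: DF=(747781/1000000 − 1/200·(0.953600+0.904500+0.877800+0.843500+0.819900+0.770000+0.752300))/(1+1/200) = 3573/5000 ≈ 0.714600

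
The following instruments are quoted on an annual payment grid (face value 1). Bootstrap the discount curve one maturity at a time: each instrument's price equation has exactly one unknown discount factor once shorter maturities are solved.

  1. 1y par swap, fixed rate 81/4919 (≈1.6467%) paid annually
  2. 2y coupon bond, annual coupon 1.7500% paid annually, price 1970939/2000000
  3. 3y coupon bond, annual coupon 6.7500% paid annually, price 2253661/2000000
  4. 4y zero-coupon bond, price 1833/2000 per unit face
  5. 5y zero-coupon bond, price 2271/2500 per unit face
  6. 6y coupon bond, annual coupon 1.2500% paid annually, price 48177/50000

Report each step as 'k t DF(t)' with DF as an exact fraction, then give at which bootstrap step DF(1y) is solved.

step 1 [1y] swap r/1=81/4919: DF=(1 − 81/4919·(0))/(1+81/4919) = 4919/5000 ≈ 0.983800
step 2 [2y] bond c/1=7/400: DF=(1970939/2000000 − 7/400·(0.983800))/(1+7/400) = 2379/2500 ≈ 0.951600
step 3 [3y] bond c/1=27/400: DF=(2253661/2000000 − 27/400·(0.983800+0.951600))/(1+27/400) = 2333/2500 ≈ 0.933200
step 4 [4y] zero: DF = P = 1833/2000 ≈ 0.916500
step 5 [5y] zero: DF = P = 2271/2500 ≈ 0.908400
step 6 [6y] bond c/1=1/80: DF=(48177/50000 − 1/80·(0.983800+0.951600+0.933200+0.916500+0.908400))/(1+1/80) = 8937/10000 ≈ 0.893700

1 1 4919/5000
2 2 2379/2500
3 3 2333/2500
4 4 1833/2000
5 5 2271/2500
6 6 8937/10000
DF(1y) is solved at step 1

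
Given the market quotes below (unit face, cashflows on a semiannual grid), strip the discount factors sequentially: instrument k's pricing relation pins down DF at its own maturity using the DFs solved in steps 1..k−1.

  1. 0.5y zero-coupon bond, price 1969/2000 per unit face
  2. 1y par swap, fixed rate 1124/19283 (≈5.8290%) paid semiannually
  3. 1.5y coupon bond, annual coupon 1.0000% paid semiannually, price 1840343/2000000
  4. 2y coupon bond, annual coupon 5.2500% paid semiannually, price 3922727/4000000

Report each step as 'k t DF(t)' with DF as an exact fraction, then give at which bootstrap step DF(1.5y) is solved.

step 1 [0.5y] zero: DF = P = 1969/2000 ≈ 0.984500
step 2 [1y] swap r/2=562/19283: DF=(1 − 562/19283·(0.984500))/(1+562/19283) = 4719/5000 ≈ 0.943800
step 3 [1.5y] bond c/2=1/200: DF=(1840343/2000000 − 1/200·(0.984500+0.943800))/(1+1/200) = 453/500 ≈ 0.906000
step 4 [2y] bond c/2=21/800: DF=(3922727/4000000 − 21/800·(0.984500+0.943800+0.906000))/(1+21/800) = 8831/10000 ≈ 0.883100

1 1/2 1969/2000
2 1 4719/5000
3 3/2 453/500
4 2 8831/10000
DF(1.5y) is solved at step 3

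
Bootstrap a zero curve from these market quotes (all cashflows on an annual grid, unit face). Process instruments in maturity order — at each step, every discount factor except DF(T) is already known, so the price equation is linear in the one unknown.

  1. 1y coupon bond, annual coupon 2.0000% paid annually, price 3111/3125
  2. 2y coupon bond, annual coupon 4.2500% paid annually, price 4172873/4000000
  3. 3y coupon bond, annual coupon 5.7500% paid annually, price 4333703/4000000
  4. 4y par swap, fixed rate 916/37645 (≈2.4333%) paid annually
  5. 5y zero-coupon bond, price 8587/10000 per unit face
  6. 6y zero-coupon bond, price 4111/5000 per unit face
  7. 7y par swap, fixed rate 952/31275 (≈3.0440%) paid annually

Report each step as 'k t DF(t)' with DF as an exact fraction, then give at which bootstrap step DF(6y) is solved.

1 1 122/125
2 2 9609/10000
3 3 1149/1250
4 4 2271/2500
5 5 8587/10000
6 6 4111/5000
7 7 506/625
DF(6y) is solved at step 6

step 1 [1y] bond c/1=1/50: DF=(3111/3125 − 1/50·(0))/(1+1/50) = 122/125 ≈ 0.976000
step 2 [2y] bond c/1=17/400: DF=(4172873/4000000 − 17/400·(0.976000))/(1+17/400) = 9609/10000 ≈ 0.960900
step 3 [3y] bond c/1=23/400: DF=(4333703/4000000 − 23/400·(0.976000+0.960900))/(1+23/400) = 1149/1250 ≈ 0.919200
step 4 [4y] swap r/1=916/37645: DF=(1 − 916/37645·(0.976000+0.960900+0.919200))/(1+916/37645) = 2271/2500 ≈ 0.908400
step 5 [5y] zero: DF = P = 8587/10000 ≈ 0.858700
step 6 [6y] zero: DF = P = 4111/5000 ≈ 0.822200
step 7 [7y] swap r/1=952/31275: DF=(1 − 952/31275·(0.976000+0.960900+0.919200+0.908400+0.858700+0.822200))/(1+952/31275) = 506/625 ≈ 0.809600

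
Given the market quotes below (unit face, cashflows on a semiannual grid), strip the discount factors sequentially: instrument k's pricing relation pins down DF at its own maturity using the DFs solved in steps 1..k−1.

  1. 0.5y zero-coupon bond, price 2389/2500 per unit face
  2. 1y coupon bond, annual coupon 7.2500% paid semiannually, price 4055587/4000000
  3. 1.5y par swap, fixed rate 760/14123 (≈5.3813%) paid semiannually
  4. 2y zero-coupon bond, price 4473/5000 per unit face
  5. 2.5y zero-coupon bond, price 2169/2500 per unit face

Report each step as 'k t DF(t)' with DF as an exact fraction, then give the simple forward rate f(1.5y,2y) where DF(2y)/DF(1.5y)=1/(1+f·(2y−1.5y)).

step 1 [0.5y] zero: DF = P = 2389/2500 ≈ 0.955600
step 2 [1y] bond c/2=29/800: DF=(4055587/4000000 − 29/800·(0.955600))/(1+29/800) = 189/200 ≈ 0.945000
step 3 [1.5y] swap r/2=380/14123: DF=(1 − 380/14123·(0.955600+0.945000))/(1+380/14123) = 231/250 ≈ 0.924000
step 4 [2y] zero: DF = P = 4473/5000 ≈ 0.894600
step 5 [2.5y] zero: DF = P = 2169/2500 ≈ 0.867600

1 1/2 2389/2500
2 1 189/200
3 3/2 231/250
4 2 4473/5000
5 5/2 2169/2500
f(1.5y,2y) = ((231/250)/(4473/5000) − 1)/(1/2) = 14/213 ≈ 6.5728%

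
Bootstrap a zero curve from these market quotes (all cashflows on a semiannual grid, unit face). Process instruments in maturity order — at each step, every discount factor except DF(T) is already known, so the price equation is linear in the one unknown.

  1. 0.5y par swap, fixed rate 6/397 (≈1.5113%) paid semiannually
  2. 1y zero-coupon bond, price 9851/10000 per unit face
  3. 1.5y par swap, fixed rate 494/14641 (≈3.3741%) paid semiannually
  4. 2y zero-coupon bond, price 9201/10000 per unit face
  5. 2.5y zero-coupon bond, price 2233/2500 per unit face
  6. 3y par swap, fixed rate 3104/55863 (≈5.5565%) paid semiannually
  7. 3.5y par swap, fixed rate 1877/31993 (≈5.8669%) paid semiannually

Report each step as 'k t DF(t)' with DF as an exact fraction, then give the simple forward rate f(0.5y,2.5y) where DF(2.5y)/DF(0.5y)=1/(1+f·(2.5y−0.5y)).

1 1/2 397/400
2 1 9851/10000
3 3/2 4753/5000
4 2 9201/10000
5 5/2 2233/2500
6 3 528/625
7 7/2 8123/10000
f(0.5y,2.5y) = ((397/400)/(2233/2500) − 1)/(2) = 993/17864 ≈ 5.5587%

step 1 [0.5y] swap r/2=3/397: DF=(1 − 3/397·(0))/(1+3/397) = 397/400 ≈ 0.992500
step 2 [1y] zero: DF = P = 9851/10000 ≈ 0.985100
step 3 [1.5y] swap r/2=247/14641: DF=(1 − 247/14641·(0.992500+0.985100))/(1+247/14641) = 4753/5000 ≈ 0.950600
step 4 [2y] zero: DF = P = 9201/10000 ≈ 0.920100
step 5 [2.5y] zero: DF = P = 2233/2500 ≈ 0.893200
step 6 [3y] swap r/2=1552/55863: DF=(1 − 1552/55863·(0.992500+0.985100+0.950600+0.920100+0.893200))/(1+1552/55863) = 528/625 ≈ 0.844800
step 7 [3.5y] swap r/2=1877/63986: DF=(1 − 1877/63986·(0.992500+0.985100+0.950600+0.920100+0.893200+0.844800))/(1+1877/63986) = 8123/10000 ≈ 0.812300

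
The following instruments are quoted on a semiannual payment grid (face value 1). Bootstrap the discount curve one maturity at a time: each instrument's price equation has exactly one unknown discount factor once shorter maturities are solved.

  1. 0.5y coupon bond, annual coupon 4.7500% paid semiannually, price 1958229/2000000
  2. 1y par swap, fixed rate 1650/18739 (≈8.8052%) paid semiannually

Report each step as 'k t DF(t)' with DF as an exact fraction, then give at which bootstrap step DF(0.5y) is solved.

1 1/2 2391/2500
2 1 367/400
DF(0.5y) is solved at step 1

step 1 [0.5y] bond c/2=19/800: DF=(1958229/2000000 − 19/800·(0))/(1+19/800) = 2391/2500 ≈ 0.956400
step 2 [1y] swap r/2=825/18739: DF=(1 − 825/18739·(0.956400))/(1+825/18739) = 367/400 ≈ 0.917500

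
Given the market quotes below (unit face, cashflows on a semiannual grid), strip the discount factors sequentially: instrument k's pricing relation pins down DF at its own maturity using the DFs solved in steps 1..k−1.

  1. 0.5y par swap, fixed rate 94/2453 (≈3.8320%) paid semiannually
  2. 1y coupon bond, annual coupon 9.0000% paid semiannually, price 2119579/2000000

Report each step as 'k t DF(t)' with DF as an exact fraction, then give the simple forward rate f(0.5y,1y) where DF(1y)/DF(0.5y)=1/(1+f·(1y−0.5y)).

step 1 [0.5y] swap r/2=47/2453: DF=(1 − 47/2453·(0))/(1+47/2453) = 2453/2500 ≈ 0.981200
step 2 [1y] bond c/2=9/200: DF=(2119579/2000000 − 9/200·(0.981200))/(1+9/200) = 9719/10000 ≈ 0.971900

1 1/2 2453/2500
2 1 9719/10000
f(0.5y,1y) = ((2453/2500)/(9719/10000) − 1)/(1/2) = 186/9719 ≈ 1.9138%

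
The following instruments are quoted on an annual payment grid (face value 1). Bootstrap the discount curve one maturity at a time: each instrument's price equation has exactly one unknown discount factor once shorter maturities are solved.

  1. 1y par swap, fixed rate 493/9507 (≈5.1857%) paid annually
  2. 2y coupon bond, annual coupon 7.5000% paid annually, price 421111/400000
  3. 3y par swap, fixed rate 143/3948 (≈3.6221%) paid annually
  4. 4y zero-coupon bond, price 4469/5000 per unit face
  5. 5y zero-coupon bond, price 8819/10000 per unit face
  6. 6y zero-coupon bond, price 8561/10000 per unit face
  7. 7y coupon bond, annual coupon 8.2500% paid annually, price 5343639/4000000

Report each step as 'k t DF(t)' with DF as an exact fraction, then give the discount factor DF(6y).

step 1 [1y] swap r/1=493/9507: DF=(1 − 493/9507·(0))/(1+493/9507) = 9507/10000 ≈ 0.950700
step 2 [2y] bond c/1=3/40: DF=(421111/400000 − 3/40·(0.950700))/(1+3/40) = 913/1000 ≈ 0.913000
step 3 [3y] swap r/1=143/3948: DF=(1 − 143/3948·(0.950700+0.913000))/(1+143/3948) = 8999/10000 ≈ 0.899900
step 4 [4y] zero: DF = P = 4469/5000 ≈ 0.893800
step 5 [5y] zero: DF = P = 8819/10000 ≈ 0.881900
step 6 [6y] zero: DF = P = 8561/10000 ≈ 0.856100
step 7 [7y] bond c/1=33/400: DF=(5343639/4000000 − 33/400·(0.950700+0.913000+0.899900+0.893800+0.881900+0.856100))/(1+33/400) = 8229/10000 ≈ 0.822900

1 1 9507/10000
2 2 913/1000
3 3 8999/10000
4 4 4469/5000
5 5 8819/10000
6 6 8561/10000
7 7 8229/10000
DF(6y) = 8561/10000 ≈ 0.856100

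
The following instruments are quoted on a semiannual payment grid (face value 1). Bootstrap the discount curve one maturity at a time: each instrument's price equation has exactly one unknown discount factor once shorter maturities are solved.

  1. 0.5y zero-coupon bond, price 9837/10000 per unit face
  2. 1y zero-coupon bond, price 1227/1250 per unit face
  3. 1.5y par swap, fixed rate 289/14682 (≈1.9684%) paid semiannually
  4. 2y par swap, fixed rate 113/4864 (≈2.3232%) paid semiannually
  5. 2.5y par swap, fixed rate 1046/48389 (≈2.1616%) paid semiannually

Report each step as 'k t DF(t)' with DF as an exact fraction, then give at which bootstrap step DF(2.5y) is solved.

1 1/2 9837/10000
2 1 1227/1250
3 3/2 9711/10000
4 2 2387/2500
5 5/2 9477/10000
DF(2.5y) is solved at step 5

step 1 [0.5y] zero: DF = P = 9837/10000 ≈ 0.983700
step 2 [1y] zero: DF = P = 1227/1250 ≈ 0.981600
step 3 [1.5y] swap r/2=289/29364: DF=(1 − 289/29364·(0.983700+0.981600))/(1+289/29364) = 9711/10000 ≈ 0.971100
step 4 [2y] swap r/2=113/9728: DF=(1 − 113/9728·(0.983700+0.981600+0.971100))/(1+113/9728) = 2387/2500 ≈ 0.954800
step 5 [2.5y] swap r/2=523/48389: DF=(1 − 523/48389·(0.983700+0.981600+0.971100+0.954800))/(1+523/48389) = 9477/10000 ≈ 0.947700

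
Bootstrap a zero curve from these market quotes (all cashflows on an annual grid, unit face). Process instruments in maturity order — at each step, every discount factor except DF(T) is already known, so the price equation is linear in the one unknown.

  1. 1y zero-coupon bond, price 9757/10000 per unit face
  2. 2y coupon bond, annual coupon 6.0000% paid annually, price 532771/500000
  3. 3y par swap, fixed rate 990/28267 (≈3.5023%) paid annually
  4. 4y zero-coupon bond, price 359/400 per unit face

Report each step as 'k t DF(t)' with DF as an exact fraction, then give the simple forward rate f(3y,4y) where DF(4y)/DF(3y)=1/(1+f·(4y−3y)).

1 1 9757/10000
2 2 19/20
3 3 901/1000
4 4 359/400
f(3y,4y) = ((901/1000)/(359/400) − 1)/(1) = 7/1795 ≈ 0.3900%

step 1 [1y] zero: DF = P = 9757/10000 ≈ 0.975700
step 2 [2y] bond c/1=3/50: DF=(532771/500000 − 3/50·(0.975700))/(1+3/50) = 19/20 ≈ 0.950000
step 3 [3y] swap r/1=990/28267: DF=(1 − 990/28267·(0.975700+0.950000))/(1+990/28267) = 901/1000 ≈ 0.901000
step 4 [4y] zero: DF = P = 359/400 ≈ 0.897500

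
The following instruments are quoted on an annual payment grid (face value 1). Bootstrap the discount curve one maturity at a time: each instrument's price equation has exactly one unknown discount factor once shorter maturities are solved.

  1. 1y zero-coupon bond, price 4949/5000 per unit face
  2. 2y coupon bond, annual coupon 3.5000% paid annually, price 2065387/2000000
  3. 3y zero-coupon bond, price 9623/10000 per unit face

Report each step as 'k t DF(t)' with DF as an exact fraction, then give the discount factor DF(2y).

1 1 4949/5000
2 2 9643/10000
3 3 9623/10000
DF(2y) = 9643/10000 ≈ 0.964300

step 1 [1y] zero: DF = P = 4949/5000 ≈ 0.989800
step 2 [2y] bond c/1=7/200: DF=(2065387/2000000 − 7/200·(0.989800))/(1+7/200) = 9643/10000 ≈ 0.964300
step 3 [3y] zero: DF = P = 9623/10000 ≈ 0.962300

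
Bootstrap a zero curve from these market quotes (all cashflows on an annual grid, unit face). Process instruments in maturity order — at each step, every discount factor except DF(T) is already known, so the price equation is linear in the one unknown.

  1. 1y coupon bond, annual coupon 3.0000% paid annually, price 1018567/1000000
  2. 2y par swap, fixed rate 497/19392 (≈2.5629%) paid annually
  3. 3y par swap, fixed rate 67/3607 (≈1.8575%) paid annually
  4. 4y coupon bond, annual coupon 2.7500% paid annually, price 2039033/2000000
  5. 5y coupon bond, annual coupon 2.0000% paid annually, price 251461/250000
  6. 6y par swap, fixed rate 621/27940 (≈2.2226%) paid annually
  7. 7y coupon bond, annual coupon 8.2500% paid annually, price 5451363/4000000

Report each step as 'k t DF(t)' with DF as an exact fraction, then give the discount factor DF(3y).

step 1 [1y] bond c/1=3/100: DF=(1018567/1000000 − 3/100·(0))/(1+3/100) = 9889/10000 ≈ 0.988900
step 2 [2y] swap r/1=497/19392: DF=(1 − 497/19392·(0.988900))/(1+497/19392) = 9503/10000 ≈ 0.950300
step 3 [3y] swap r/1=67/3607: DF=(1 − 67/3607·(0.988900+0.950300))/(1+67/3607) = 1183/1250 ≈ 0.946400
step 4 [4y] bond c/1=11/400: DF=(2039033/2000000 − 11/400·(0.988900+0.950300+0.946400))/(1+11/400) = 183/200 ≈ 0.915000
step 5 [5y] bond c/1=1/50: DF=(251461/250000 − 1/50·(0.988900+0.950300+0.946400+0.915000))/(1+1/50) = 2279/2500 ≈ 0.911600
step 6 [6y] swap r/1=621/27940: DF=(1 − 621/27940·(0.988900+0.950300+0.946400+0.915000+0.911600))/(1+621/27940) = 4379/5000 ≈ 0.875800
step 7 [7y] bond c/1=33/400: DF=(5451363/4000000 − 33/400·(0.988900+0.950300+0.946400+0.915000+0.911600+0.875800))/(1+33/400) = 8331/10000 ≈ 0.833100

1 1 9889/10000
2 2 9503/10000
3 3 1183/1250
4 4 183/200
5 5 2279/2500
6 6 4379/5000
7 7 8331/10000
DF(3y) = 1183/1250 ≈ 0.946400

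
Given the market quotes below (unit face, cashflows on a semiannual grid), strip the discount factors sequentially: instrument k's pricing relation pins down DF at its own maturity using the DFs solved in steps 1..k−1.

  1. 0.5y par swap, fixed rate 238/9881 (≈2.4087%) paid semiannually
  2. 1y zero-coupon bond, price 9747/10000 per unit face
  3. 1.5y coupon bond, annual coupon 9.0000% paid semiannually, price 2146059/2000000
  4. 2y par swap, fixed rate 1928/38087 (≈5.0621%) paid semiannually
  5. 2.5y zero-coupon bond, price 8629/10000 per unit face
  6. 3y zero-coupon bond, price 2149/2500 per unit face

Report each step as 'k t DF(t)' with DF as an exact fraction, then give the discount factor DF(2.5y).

1 1/2 9881/10000
2 1 9747/10000
3 3/2 9423/10000
4 2 2259/2500
5 5/2 8629/10000
6 3 2149/2500
DF(2.5y) = 8629/10000 ≈ 0.862900

step 1 [0.5y] swap r/2=119/9881: DF=(1 − 119/9881·(0))/(1+119/9881) = 9881/10000 ≈ 0.988100
step 2 [1y] zero: DF = P = 9747/10000 ≈ 0.974700
step 3 [1.5y] bond c/2=9/200: DF=(2146059/2000000 − 9/200·(0.988100+0.974700))/(1+9/200) = 9423/10000 ≈ 0.942300
step 4 [2y] swap r/2=964/38087: DF=(1 − 964/38087·(0.988100+0.974700+0.942300))/(1+964/38087) = 2259/2500 ≈ 0.903600
step 5 [2.5y] zero: DF = P = 8629/10000 ≈ 0.862900
step 6 [3y] zero: DF = P = 2149/2500 ≈ 0.859600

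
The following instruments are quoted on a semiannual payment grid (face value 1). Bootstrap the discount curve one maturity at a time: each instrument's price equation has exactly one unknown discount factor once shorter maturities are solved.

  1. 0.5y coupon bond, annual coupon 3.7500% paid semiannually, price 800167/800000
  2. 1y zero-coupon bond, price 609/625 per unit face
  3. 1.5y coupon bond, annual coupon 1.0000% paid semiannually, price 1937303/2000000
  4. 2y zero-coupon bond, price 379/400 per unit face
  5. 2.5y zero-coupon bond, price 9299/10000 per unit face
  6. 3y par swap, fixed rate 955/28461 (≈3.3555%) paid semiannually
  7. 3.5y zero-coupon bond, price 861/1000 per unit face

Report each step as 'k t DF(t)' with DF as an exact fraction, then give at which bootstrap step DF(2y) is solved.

1 1/2 4909/5000
2 1 609/625
3 3/2 9541/10000
4 2 379/400
5 5/2 9299/10000
6 3 1809/2000
7 7/2 861/1000
DF(2y) is solved at step 4

step 1 [0.5y] bond c/2=3/160: DF=(800167/800000 − 3/160·(0))/(1+3/160) = 4909/5000 ≈ 0.981800
step 2 [1y] zero: DF = P = 609/625 ≈ 0.974400
step 3 [1.5y] bond c/2=1/200: DF=(1937303/2000000 − 1/200·(0.981800+0.974400))/(1+1/200) = 9541/10000 ≈ 0.954100
step 4 [2y] zero: DF = P = 379/400 ≈ 0.947500
step 5 [2.5y] zero: DF = P = 9299/10000 ≈ 0.929900
step 6 [3y] swap r/2=955/56922: DF=(1 − 955/56922·(0.981800+0.974400+0.954100+0.947500+0.929900))/(1+955/56922) = 1809/2000 ≈ 0.904500
step 7 [3.5y] zero: DF = P = 861/1000 ≈ 0.861000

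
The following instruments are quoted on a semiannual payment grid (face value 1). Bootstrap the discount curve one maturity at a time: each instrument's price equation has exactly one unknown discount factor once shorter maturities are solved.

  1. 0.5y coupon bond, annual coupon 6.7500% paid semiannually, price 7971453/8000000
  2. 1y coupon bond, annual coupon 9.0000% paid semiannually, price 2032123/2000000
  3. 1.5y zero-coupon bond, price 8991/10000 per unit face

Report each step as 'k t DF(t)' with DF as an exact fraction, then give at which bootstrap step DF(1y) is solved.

step 1 [0.5y] bond c/2=27/800: DF=(7971453/8000000 − 27/800·(0))/(1+27/800) = 9639/10000 ≈ 0.963900
step 2 [1y] bond c/2=9/200: DF=(2032123/2000000 − 9/200·(0.963900))/(1+9/200) = 2327/2500 ≈ 0.930800
step 3 [1.5y] zero: DF = P = 8991/10000 ≈ 0.899100

1 1/2 9639/10000
2 1 2327/2500
3 3/2 8991/10000
DF(1y) is solved at step 2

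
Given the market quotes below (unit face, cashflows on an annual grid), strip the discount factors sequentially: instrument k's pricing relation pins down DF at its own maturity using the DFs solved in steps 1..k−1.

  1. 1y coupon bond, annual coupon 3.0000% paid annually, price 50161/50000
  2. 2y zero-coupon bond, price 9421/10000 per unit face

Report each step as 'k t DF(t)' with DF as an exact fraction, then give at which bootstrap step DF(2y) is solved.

1 1 487/500
2 2 9421/10000
DF(2y) is solved at step 2

step 1 [1y] bond c/1=3/100: DF=(50161/50000 − 3/100·(0))/(1+3/100) = 487/500 ≈ 0.974000
step 2 [2y] zero: DF = P = 9421/10000 ≈ 0.942100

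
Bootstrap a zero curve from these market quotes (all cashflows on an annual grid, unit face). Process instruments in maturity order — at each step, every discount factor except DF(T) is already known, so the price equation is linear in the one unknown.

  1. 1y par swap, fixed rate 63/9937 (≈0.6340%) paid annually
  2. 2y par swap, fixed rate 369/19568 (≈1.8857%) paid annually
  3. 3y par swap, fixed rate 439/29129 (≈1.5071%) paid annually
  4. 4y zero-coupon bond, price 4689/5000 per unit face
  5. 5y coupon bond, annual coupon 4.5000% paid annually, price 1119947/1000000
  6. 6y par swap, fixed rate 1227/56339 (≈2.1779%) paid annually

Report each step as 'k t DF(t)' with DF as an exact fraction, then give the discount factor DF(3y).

1 1 9937/10000
2 2 9631/10000
3 3 9561/10000
4 4 4689/5000
5 5 9059/10000
6 6 8773/10000
DF(3y) = 9561/10000 ≈ 0.956100

step 1 [1y] swap r/1=63/9937: DF=(1 − 63/9937·(0))/(1+63/9937) = 9937/10000 ≈ 0.993700
step 2 [2y] swap r/1=369/19568: DF=(1 − 369/19568·(0.993700))/(1+369/19568) = 9631/10000 ≈ 0.963100
step 3 [3y] swap r/1=439/29129: DF=(1 − 439/29129·(0.993700+0.963100))/(1+439/29129) = 9561/10000 ≈ 0.956100
step 4 [4y] zero: DF = P = 4689/5000 ≈ 0.937800
step 5 [5y] bond c/1=9/200: DF=(1119947/1000000 − 9/200·(0.993700+0.963100+0.956100+0.937800))/(1+9/200) = 9059/10000 ≈ 0.905900
step 6 [6y] swap r/1=1227/56339: DF=(1 − 1227/56339·(0.993700+0.963100+0.956100+0.937800+0.905900))/(1+1227/56339) = 8773/10000 ≈ 0.877300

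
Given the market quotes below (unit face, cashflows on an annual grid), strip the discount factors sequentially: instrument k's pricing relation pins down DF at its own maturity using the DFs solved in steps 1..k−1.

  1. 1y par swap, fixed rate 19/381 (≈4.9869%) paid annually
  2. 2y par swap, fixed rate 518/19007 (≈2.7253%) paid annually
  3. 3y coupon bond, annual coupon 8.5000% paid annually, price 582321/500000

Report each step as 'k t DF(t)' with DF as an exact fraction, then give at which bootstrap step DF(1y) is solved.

1 1 381/400
2 2 4741/5000
3 3 1849/2000
DF(1y) is solved at step 1

step 1 [1y] swap r/1=19/381: DF=(1 − 19/381·(0))/(1+19/381) = 381/400 ≈ 0.952500
step 2 [2y] swap r/1=518/19007: DF=(1 − 518/19007·(0.952500))/(1+518/19007) = 4741/5000 ≈ 0.948200
step 3 [3y] bond c/1=17/200: DF=(582321/500000 − 17/200·(0.952500+0.948200))/(1+17/200) = 1849/2000 ≈ 0.924500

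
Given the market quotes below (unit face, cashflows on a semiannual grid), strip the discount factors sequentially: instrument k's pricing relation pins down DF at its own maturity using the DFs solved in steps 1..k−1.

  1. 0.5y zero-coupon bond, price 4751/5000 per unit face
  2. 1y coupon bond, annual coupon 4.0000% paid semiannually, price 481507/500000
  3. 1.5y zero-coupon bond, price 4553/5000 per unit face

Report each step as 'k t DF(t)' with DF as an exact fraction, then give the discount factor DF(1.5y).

1 1/2 4751/5000
2 1 1851/2000
3 3/2 4553/5000
DF(1.5y) = 4553/5000 ≈ 0.910600

step 1 [0.5y] zero: DF = P = 4751/5000 ≈ 0.950200
step 2 [1y] bond c/2=1/50: DF=(481507/500000 − 1/50·(0.950200))/(1+1/50) = 1851/2000 ≈ 0.925500
step 3 [1.5y] zero: DF = P = 4553/5000 ≈ 0.910600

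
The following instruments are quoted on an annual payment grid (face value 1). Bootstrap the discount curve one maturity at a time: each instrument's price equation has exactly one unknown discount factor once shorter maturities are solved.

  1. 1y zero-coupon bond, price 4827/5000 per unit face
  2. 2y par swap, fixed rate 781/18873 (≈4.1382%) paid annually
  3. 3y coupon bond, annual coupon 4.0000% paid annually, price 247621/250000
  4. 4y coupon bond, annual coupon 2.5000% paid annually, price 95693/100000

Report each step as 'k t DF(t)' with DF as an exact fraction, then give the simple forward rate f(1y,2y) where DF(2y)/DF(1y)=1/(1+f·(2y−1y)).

1 1 4827/5000
2 2 9219/10000
3 3 4399/5000
4 4 8661/10000
f(1y,2y) = ((4827/5000)/(9219/10000) − 1)/(1) = 145/3073 ≈ 4.7185%

step 1 [1y] zero: DF = P = 4827/5000 ≈ 0.965400
step 2 [2y] swap r/1=781/18873: DF=(1 − 781/18873·(0.965400))/(1+781/18873) = 9219/10000 ≈ 0.921900
step 3 [3y] bond c/1=1/25: DF=(247621/250000 − 1/25·(0.965400+0.921900))/(1+1/25) = 4399/5000 ≈ 0.879800
step 4 [4y] bond c/1=1/40: DF=(95693/100000 − 1/40·(0.965400+0.921900+0.879800))/(1+1/40) = 8661/10000 ≈ 0.866100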